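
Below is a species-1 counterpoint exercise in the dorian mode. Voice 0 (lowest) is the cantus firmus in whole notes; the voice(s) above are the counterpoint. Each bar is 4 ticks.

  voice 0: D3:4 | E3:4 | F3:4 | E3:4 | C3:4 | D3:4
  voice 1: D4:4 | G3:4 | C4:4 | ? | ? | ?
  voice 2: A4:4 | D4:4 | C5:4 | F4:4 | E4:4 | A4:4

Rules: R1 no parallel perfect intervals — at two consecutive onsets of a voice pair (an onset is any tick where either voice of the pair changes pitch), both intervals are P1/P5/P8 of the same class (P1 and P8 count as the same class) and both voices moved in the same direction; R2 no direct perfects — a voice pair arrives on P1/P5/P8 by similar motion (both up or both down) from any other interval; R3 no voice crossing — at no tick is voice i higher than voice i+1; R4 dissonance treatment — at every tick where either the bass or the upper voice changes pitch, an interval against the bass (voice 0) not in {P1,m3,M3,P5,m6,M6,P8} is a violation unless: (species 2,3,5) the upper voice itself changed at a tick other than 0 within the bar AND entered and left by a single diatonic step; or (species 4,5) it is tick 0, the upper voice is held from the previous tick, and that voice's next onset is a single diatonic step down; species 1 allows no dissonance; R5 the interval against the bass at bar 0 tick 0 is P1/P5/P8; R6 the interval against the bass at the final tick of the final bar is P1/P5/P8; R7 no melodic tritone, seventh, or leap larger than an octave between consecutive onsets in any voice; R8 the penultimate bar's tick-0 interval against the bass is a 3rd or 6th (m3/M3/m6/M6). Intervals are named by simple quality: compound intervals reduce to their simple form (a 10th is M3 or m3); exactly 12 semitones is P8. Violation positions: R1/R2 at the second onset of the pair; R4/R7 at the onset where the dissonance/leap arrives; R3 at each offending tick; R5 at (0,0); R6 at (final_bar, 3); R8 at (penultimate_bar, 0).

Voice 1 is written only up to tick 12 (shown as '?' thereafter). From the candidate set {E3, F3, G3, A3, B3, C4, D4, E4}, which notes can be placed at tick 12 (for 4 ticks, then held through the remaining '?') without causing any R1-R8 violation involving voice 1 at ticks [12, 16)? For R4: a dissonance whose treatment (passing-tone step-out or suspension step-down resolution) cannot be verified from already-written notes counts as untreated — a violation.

E3: violates R2
F3: violates R1,R4
G3: legal
A3: violates R4
B3: violates R1
C4: legal
D4: violates R4
E4: legal

{C4, E4, G3}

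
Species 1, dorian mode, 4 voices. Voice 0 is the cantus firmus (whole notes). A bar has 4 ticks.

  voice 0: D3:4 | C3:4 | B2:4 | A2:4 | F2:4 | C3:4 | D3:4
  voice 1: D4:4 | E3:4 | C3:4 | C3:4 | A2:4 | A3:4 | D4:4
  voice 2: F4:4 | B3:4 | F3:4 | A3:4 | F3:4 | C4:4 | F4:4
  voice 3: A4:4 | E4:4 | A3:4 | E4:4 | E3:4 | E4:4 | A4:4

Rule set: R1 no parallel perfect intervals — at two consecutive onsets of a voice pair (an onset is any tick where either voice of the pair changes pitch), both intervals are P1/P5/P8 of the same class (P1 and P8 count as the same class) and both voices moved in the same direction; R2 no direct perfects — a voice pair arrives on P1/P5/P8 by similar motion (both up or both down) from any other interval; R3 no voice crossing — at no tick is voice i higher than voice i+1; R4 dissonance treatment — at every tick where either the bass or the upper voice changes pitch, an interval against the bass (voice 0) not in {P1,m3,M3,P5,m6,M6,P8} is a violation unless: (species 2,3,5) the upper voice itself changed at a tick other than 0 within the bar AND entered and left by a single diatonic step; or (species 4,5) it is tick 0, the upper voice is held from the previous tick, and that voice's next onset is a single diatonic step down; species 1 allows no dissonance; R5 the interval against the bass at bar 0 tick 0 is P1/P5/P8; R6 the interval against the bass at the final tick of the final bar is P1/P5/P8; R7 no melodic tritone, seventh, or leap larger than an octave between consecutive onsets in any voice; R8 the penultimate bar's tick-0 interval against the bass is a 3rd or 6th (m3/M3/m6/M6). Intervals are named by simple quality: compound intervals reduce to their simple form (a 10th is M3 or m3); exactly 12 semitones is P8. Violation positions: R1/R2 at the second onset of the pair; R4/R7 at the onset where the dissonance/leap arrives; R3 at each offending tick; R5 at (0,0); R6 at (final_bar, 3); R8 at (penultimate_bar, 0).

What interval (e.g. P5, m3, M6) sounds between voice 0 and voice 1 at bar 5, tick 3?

M6

voice 0=C3 voice 1=A3 -> M6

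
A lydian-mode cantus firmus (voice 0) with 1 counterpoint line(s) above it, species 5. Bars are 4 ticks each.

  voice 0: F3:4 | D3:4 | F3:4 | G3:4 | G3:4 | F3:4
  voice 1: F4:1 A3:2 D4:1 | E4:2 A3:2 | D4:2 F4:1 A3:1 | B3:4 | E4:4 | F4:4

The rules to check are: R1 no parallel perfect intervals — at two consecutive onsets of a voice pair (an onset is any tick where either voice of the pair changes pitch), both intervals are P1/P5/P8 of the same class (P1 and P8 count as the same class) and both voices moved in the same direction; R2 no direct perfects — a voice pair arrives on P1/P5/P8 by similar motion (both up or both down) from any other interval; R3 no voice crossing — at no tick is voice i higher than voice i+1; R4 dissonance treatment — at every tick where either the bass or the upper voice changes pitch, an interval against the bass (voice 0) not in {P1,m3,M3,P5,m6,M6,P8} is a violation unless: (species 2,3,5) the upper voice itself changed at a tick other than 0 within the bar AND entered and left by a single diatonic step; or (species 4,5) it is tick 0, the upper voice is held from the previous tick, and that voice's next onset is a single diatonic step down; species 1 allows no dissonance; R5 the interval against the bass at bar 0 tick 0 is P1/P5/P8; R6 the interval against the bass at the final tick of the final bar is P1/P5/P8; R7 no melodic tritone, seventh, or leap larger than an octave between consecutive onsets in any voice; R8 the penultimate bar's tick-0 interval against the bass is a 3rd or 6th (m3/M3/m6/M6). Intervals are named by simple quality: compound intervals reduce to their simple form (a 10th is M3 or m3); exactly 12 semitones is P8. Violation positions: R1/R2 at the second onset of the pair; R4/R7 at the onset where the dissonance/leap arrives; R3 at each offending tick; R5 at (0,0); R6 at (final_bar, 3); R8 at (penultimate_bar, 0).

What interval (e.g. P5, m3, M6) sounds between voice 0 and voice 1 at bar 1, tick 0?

M2

voice 0=D3 voice 1=E4 -> M2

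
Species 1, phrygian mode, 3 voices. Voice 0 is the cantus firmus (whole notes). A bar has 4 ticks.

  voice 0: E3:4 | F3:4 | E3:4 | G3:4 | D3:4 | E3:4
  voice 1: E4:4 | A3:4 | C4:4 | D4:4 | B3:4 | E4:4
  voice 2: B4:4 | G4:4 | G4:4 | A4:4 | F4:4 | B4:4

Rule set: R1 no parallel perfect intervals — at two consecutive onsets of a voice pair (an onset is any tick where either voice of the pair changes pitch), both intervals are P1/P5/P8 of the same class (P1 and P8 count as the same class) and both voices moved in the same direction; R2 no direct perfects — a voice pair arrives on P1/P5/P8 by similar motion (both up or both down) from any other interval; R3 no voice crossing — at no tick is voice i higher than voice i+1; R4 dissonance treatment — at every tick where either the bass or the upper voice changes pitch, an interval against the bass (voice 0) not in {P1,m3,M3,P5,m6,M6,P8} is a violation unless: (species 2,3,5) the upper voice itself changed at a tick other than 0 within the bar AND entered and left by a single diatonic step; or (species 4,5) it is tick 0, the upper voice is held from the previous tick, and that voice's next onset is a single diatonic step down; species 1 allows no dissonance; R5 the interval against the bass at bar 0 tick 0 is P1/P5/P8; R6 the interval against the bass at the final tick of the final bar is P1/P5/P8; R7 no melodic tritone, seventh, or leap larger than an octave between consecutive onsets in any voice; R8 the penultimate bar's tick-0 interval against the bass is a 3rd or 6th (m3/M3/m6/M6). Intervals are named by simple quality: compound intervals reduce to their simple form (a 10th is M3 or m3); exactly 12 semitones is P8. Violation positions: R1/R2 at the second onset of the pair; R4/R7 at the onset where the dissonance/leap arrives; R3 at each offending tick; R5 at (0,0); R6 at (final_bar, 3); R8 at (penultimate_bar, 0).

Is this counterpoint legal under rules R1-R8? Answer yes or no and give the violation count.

bar 0: v0=E3 v1=E4 v2=B4 (P5)
bar 1: v0=F3 v1=A3 v2=G4 (M2)
bar 2: v0=E3 v1=C4 v2=G4 (m3)
bar 3: v0=G3 v1=D4 v2=A4 (M2)
bar 4: v0=D3 v1=B3 v2=F4 (m3)
bar 5: v0=E3 v1=E4 v2=B4 (P5)
  R4 @ bar1.0: F3/G4 M2 untreated
  R1 @ bar3.0: C4/G4 P5 -> D4/A4 P5 similar
  R2 @ bar3.0: E3/C4 m6 -> G3/D4 P5 similar
  R4 @ bar3.0: G3/A4 M2 untreated
  R2 @ bar5.0: D3/B3 M6 -> E3/E4 P8 similar
  R2 @ bar5.0: D3/F4 m3 -> E3/B4 P5 similar
  R2 @ bar5.0: B3/F4 TT -> E4/B4 P5 similar
  R7 @ bar5.0: F4->B4 leap 6st

No (8 violations)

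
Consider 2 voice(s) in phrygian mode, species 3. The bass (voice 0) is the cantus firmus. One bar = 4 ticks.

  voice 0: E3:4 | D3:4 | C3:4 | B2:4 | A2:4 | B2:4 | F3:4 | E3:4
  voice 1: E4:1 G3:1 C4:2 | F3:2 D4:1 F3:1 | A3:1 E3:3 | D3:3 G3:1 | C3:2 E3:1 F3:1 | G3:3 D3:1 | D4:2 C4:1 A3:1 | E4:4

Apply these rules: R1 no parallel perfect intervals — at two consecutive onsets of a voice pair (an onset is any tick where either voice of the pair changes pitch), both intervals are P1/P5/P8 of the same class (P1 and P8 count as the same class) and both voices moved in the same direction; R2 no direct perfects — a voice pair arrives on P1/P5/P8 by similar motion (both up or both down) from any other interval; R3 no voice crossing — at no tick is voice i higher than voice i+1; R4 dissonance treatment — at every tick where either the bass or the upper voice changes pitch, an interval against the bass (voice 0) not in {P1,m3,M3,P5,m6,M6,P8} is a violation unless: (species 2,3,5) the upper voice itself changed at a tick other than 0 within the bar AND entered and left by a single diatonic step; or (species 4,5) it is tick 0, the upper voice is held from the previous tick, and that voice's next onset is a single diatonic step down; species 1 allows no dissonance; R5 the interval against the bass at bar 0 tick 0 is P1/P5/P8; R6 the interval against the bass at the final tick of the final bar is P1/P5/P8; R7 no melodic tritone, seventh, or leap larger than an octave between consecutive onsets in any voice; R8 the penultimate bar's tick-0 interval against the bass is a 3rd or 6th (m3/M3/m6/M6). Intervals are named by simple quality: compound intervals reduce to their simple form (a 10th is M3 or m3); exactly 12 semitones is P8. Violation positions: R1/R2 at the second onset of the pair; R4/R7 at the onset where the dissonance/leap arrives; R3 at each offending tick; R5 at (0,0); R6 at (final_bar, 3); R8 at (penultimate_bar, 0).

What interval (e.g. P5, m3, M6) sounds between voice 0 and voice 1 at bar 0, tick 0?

voice 0=E3 voice 1=E4 -> P8

P8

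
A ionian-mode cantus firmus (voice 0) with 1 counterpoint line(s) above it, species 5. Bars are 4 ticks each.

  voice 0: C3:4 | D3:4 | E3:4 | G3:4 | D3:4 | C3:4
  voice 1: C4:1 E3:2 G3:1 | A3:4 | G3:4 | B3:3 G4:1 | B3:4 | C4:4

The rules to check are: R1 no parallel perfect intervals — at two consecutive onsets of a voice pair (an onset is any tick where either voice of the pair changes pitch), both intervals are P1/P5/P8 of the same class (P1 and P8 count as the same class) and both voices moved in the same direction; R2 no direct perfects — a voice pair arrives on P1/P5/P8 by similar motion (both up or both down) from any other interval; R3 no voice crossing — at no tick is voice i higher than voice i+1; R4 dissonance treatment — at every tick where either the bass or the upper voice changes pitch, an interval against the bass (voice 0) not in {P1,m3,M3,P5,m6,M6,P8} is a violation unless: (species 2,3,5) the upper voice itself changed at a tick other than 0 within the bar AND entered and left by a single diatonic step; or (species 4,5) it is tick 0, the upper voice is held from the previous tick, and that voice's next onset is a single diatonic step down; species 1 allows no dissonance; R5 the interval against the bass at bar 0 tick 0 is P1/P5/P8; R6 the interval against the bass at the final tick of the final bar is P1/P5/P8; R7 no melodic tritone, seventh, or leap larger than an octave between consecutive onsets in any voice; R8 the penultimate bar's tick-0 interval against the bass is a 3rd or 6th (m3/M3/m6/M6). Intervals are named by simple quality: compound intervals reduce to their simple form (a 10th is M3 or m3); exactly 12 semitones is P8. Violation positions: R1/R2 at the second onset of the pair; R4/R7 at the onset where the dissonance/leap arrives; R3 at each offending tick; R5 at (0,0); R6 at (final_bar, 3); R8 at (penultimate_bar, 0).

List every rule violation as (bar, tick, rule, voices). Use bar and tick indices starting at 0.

(1, 0, R1, (0, 1))

bar 0: v0=C3 v1=C4 downbeat P8
bar 1: v0=D3 v1=A3 downbeat P5
bar 2: v0=E3 v1=G3 downbeat m3
bar 3: v0=G3 v1=B3 downbeat M3
bar 4: v0=D3 v1=B3 downbeat M6
bar 5: v0=C3 v1=C4 downbeat P8
  -> R1 @ bar 1 tick 0 v(0, 1): C3/G3 P5 -> D3/A3 P5 similar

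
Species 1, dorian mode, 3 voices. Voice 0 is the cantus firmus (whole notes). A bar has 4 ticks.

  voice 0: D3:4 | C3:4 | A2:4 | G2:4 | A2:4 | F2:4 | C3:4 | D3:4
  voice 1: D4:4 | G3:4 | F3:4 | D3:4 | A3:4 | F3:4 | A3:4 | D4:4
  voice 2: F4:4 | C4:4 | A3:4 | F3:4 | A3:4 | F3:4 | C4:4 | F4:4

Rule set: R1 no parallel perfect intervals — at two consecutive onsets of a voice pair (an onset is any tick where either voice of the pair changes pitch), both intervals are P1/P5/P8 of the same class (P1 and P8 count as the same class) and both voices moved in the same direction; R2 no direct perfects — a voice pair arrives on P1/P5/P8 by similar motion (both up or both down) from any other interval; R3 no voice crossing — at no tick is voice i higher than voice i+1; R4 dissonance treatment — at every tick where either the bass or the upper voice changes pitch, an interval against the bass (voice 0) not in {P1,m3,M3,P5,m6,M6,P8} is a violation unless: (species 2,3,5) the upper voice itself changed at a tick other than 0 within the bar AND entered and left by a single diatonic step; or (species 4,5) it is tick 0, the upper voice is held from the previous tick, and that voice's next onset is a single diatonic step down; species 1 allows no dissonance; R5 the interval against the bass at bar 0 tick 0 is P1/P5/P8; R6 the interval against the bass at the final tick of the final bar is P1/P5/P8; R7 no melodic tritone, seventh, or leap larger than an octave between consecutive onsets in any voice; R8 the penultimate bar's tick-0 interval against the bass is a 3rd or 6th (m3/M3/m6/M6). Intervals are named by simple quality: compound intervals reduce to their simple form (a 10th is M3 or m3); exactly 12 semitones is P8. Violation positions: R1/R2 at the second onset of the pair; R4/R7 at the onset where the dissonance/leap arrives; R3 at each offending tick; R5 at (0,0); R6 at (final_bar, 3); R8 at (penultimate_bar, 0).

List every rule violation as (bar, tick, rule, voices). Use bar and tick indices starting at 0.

bar 0: v0=D3 v1=D4 v2=F4 downbeat m3
bar 1: v0=C3 v1=G3 v2=C4 downbeat P8
bar 2: v0=A2 v1=F3 v2=A3 downbeat P8
bar 3: v0=G2 v1=D3 v2=F3 downbeat m7
bar 4: v0=A2 v1=A3 v2=A3 downbeat P8
bar 5: v0=F2 v1=F3 v2=F3 downbeat P8
bar 6: v0=C3 v1=A3 v2=C4 downbeat P8
bar 7: v0=D3 v1=D4 v2=F4 downbeat m3
  -> R5 @ bar 0 tick 0 v(0, 2): opens on m3
  -> R2 @ bar 1 tick 0 v(0, 1): D3/D4 P8 -> C3/G3 P5 similar
  -> R2 @ bar 1 tick 0 v(0, 2): D3/F4 m3 -> C3/C4 P8 similar
  -> R1 @ bar 2 tick 0 v(0, 2): C3/C4 P8 -> A2/A3 P8 similar
  -> R2 @ bar 3 tick 0 v(0, 1): A2/F3 m6 -> G2/D3 P5 similar
  -> R4 @ bar 3 tick 0 v(0, 2): G2/F3 m7 untreated
  -> R2 @ bar 4 tick 0 v(0, 1): G2/D3 P5 -> A2/A3 P8 similar
  -> R2 @ bar 4 tick 0 v(0, 2): G2/F3 m7 -> A2/A3 P8 similar
  -> R2 @ bar 4 tick 0 v(1, 2): D3/F3 m3 -> A3/A3 P1 similar
  -> R1 @ bar 5 tick 0 v(0, 1): A2/A3 P8 -> F2/F3 P8 similar
  -> R1 @ bar 5 tick 0 v(0, 2): A2/A3 P8 -> F2/F3 P8 similar
  -> R1 @ bar 5 tick 0 v(1, 2): A3/A3 P1 -> F3/F3 P1 similar
  -> R1 @ bar 6 tick 0 v(0, 2): F2/F3 P8 -> C3/C4 P8 similar
  -> R8 @ bar 6 tick 0 v(0, 2): penult P8 not 3rd/6th
  -> R2 @ bar 7 tick 0 v(0, 1): C3/A3 M6 -> D3/D4 P8 similar
  -> R6 @ bar 7 tick 3 v(0, 2): closes on m3

(0, 0, R5, (0, 2))
(1, 0, R2, (0, 1))
(1, 0, R2, (0, 2))
(2, 0, R1, (0, 2))
(3, 0, R2, (0, 1))
(3, 0, R4, (0, 2))
(4, 0, R2, (0, 1))
(4, 0, R2, (0, 2))
(4, 0, R2, (1, 2))
(5, 0, R1, (0, 1))
(5, 0, R1, (0, 2))
(5, 0, R1, (1, 2))
(6, 0, R1, (0, 2))
(6, 0, R8, (0, 2))
(7, 0, R2, (0, 1))
(7, 3, R6, (0, 2))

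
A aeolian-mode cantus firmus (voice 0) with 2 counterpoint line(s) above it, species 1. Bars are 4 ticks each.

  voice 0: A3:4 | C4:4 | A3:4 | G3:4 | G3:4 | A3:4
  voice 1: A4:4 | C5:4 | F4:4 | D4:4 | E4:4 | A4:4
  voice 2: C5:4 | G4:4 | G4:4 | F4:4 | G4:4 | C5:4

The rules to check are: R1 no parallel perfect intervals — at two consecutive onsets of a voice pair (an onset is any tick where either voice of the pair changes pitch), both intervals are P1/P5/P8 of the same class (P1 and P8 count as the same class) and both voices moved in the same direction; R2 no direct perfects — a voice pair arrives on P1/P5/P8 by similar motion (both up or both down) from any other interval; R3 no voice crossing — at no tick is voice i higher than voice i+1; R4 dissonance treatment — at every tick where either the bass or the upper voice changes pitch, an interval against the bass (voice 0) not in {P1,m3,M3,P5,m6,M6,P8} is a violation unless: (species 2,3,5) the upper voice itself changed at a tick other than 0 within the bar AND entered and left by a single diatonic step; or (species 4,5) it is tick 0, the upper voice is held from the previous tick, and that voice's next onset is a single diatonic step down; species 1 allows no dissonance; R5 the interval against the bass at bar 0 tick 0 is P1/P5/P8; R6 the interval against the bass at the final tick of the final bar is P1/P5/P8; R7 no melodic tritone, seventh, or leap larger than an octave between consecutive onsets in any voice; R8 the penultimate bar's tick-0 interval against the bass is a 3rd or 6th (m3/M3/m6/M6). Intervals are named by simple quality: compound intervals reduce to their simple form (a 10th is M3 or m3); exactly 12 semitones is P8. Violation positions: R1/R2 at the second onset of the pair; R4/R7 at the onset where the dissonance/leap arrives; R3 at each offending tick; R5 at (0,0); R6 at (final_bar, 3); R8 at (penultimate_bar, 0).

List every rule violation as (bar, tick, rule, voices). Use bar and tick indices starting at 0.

bar 0: v0=A3 v1=A4 v2=C5 downbeat m3
bar 1: v0=C4 v1=C5 v2=G4 downbeat P5
bar 2: v0=A3 v1=F4 v2=G4 downbeat m7
bar 3: v0=G3 v1=D4 v2=F4 downbeat m7
bar 4: v0=G3 v1=E4 v2=G4 downbeat P8
bar 5: v0=A3 v1=A4 v2=C5 downbeat m3
  -> R5 @ bar 0 tick 0 v(0, 2): opens on m3
  -> R1 @ bar 1 tick 0 v(0, 1): A3/A4 P8 -> C4/C5 P8 similar
  -> R3 @ bar 1 tick 0 v(1, 2): C5 above G4
  -> R3 @ bar 1 tick 1 v(1, 2): C5 above G4
  -> R3 @ bar 1 tick 2 v(1, 2): C5 above G4
  -> R3 @ bar 1 tick 3 v(1, 2): C5 above G4
  -> R4 @ bar 2 tick 0 v(0, 2): A3/G4 m7 untreated
  -> R2 @ bar 3 tick 0 v(0, 1): A3/F4 m6 -> G3/D4 P5 similar
  -> R4 @ bar 3 tick 0 v(0, 2): G3/F4 m7 untreated
  -> R8 @ bar 4 tick 0 v(0, 2): penult P8 not 3rd/6th
  -> R2 @ bar 5 tick 0 v(0, 1): G3/E4 M6 -> A3/A4 P8 similar
  -> R6 @ bar 5 tick 3 v(0, 2): closes on m3

(0, 0, R5, (0, 2))
(1, 0, R1, (0, 1))
(1, 0, R3, (1, 2))
(1, 1, R3, (1, 2))
(1, 2, R3, (1, 2))
(1, 3, R3, (1, 2))
(2, 0, R4, (0, 2))
(3, 0, R2, (0, 1))
(3, 0, R4, (0, 2))
(4, 0, R8, (0, 2))
(5, 0, R2, (0, 1))
(5, 3, R6, (0, 2))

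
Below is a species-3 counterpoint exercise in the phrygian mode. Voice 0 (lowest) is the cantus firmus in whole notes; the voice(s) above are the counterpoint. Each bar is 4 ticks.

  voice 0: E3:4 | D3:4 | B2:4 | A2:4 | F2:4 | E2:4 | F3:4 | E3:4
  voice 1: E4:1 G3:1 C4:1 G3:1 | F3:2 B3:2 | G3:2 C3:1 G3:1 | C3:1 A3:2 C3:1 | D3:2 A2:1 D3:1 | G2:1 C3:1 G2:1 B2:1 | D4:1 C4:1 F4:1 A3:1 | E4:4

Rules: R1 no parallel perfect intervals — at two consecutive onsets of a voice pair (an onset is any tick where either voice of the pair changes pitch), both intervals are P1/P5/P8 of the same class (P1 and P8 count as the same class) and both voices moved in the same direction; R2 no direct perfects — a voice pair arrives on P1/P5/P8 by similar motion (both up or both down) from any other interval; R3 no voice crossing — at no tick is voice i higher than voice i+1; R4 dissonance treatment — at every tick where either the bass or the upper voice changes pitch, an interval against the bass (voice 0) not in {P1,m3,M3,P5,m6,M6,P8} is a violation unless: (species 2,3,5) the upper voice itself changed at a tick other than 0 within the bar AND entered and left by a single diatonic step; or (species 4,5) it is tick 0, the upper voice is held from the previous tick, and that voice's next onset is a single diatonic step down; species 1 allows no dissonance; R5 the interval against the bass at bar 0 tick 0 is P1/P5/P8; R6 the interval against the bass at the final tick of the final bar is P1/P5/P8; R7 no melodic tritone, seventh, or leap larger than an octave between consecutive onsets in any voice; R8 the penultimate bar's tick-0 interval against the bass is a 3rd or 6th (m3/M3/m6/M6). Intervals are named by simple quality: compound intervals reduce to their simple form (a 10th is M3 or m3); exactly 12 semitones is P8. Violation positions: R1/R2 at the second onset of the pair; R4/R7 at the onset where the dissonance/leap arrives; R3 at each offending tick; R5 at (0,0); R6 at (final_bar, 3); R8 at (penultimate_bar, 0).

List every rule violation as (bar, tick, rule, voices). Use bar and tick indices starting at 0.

bar 0: v0=E3 v1=E4 downbeat P8
bar 1: v0=D3 v1=F3 downbeat m3
bar 2: v0=B2 v1=G3 downbeat m6
bar 3: v0=A2 v1=C3 downbeat m3
bar 4: v0=F2 v1=D3 downbeat M6
bar 5: v0=E2 v1=G2 downbeat m3
bar 6: v0=F3 v1=D4 downbeat M6
bar 7: v0=E3 v1=E4 downbeat P8
  -> R7 @ bar 1 tick 2 v(1,): F3->B3 leap 6st
  -> R4 @ bar 2 tick 2 v(0, 1): B2/C3 m2 untreated
  -> R7 @ bar 6 tick 0 v(0,): E2->F3 leap 13st
  -> R7 @ bar 6 tick 0 v(1,): B2->D4 leap 15st

(1, 2, R7, (1,))
(2, 2, R4, (0, 1))
(6, 0, R7, (0,))
(6, 0, R7, (1,))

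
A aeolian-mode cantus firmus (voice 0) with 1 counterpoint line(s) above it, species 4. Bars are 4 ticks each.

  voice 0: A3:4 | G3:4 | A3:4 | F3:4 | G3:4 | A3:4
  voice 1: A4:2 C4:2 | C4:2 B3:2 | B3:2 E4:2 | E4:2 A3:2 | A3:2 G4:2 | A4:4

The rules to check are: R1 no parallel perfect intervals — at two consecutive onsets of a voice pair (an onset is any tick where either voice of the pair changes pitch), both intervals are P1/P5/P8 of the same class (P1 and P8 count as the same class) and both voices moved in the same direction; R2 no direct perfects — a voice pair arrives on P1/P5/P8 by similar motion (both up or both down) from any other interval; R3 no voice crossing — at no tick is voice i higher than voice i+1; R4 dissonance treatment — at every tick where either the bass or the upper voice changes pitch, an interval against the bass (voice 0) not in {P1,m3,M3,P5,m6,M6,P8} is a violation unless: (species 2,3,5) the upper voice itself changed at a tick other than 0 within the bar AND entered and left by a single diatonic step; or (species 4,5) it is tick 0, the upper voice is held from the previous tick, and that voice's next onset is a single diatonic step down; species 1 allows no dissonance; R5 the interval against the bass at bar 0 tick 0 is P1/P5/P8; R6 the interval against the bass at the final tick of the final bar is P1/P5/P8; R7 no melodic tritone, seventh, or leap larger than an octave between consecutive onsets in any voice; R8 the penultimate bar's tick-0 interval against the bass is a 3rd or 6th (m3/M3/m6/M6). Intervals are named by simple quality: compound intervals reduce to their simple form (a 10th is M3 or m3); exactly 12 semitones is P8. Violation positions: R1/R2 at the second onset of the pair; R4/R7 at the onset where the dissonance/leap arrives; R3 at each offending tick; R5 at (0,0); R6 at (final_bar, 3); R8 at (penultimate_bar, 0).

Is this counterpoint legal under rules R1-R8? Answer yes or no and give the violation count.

No (6 violations)

bar 0: v0=A3 v1=A4 (P8)
bar 1: v0=G3 v1=C4 (P4)
bar 2: v0=A3 v1=B3 (M2)
bar 3: v0=F3 v1=E4 (M7)
bar 4: v0=G3 v1=A3 (M2)
bar 5: v0=A3 v1=A4 (P8)
  R4 @ bar2.0: A3/B3 M2 untreated
  R4 @ bar3.0: F3/E4 M7 untreated
  R4 @ bar4.0: G3/A3 M2 untreated
  R8 @ bar4.0: penult M2 not 3rd/6th
  R7 @ bar4.2: A3->G4 leap 10st
  R1 @ bar5.0: G3/G4 P8 -> A3/A4 P8 similar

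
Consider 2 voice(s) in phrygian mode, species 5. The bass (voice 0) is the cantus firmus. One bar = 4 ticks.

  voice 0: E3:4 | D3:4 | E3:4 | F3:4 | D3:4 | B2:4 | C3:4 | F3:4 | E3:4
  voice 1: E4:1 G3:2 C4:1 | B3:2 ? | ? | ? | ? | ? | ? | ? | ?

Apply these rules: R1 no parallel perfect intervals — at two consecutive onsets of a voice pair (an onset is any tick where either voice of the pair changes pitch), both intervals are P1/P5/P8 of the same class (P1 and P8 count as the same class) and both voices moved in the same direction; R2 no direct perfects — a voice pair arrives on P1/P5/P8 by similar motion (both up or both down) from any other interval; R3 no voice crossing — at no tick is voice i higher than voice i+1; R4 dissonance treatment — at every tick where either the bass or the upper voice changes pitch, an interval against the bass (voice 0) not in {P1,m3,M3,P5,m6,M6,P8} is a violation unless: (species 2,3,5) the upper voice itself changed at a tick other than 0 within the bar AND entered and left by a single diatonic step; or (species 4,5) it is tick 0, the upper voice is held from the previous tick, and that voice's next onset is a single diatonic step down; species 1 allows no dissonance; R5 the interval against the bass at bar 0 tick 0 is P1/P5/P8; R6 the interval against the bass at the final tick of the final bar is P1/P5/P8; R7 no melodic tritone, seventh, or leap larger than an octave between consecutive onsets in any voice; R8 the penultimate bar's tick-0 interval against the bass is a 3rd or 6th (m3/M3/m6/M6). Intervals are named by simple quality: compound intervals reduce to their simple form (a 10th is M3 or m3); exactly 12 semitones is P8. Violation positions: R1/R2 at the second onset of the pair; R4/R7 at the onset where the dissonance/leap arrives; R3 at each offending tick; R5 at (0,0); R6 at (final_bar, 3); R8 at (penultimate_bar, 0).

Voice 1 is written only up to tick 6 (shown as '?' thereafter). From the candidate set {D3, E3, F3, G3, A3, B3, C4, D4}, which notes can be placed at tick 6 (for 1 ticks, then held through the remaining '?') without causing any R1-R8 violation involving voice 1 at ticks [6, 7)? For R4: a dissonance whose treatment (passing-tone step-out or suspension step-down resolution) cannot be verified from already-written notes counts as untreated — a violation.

{A3, B3, D3, D4}

D3: legal
E3: violates R4
F3: violates R7
G3: violates R4
A3: legal
B3: legal
C4: violates R4
D4: legal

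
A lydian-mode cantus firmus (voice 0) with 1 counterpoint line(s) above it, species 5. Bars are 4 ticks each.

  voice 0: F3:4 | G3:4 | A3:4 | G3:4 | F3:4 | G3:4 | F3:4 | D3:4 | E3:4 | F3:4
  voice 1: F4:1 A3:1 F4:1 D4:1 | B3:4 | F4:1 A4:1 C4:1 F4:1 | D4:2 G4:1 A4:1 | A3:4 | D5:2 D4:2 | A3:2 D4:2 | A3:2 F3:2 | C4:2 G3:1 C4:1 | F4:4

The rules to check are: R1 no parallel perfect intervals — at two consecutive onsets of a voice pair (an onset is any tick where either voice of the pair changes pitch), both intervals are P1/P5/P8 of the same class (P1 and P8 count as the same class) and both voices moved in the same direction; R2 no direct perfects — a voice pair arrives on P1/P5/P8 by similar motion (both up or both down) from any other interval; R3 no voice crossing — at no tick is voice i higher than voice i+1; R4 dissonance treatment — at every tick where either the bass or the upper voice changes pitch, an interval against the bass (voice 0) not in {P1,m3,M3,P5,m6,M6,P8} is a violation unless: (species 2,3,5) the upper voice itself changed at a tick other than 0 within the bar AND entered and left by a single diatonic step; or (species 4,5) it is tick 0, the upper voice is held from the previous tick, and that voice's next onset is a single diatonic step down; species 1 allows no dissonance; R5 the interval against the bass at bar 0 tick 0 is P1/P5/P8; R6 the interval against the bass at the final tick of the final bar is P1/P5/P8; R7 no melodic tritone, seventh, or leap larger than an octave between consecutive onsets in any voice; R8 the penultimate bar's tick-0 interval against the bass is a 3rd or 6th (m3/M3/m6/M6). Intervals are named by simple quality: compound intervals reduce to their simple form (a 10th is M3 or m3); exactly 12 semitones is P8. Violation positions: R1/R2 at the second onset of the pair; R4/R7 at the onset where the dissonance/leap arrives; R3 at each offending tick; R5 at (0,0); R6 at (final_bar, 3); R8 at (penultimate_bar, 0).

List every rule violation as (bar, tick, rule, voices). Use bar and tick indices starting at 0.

bar 0: v0=F3 v1=F4 downbeat P8
bar 1: v0=G3 v1=B3 downbeat M3
bar 2: v0=A3 v1=F4 downbeat m6
bar 3: v0=G3 v1=D4 downbeat P5
bar 4: v0=F3 v1=A3 downbeat M3
bar 5: v0=G3 v1=D5 downbeat P5
bar 6: v0=F3 v1=A3 downbeat M3
bar 7: v0=D3 v1=A3 downbeat P5
bar 8: v0=E3 v1=C4 downbeat m6
bar 9: v0=F3 v1=F4 downbeat P8
  -> R7 @ bar 2 tick 0 v(1,): B3->F4 leap 6st
  -> R2 @ bar 3 tick 0 v(0, 1): A3/F4 m6 -> G3/D4 P5 similar
  -> R4 @ bar 3 tick 3 v(0, 1): G3/A4 M2 untreated
  -> R2 @ bar 5 tick 0 v(0, 1): F3/A3 M3 -> G3/D5 P5 similar
  -> R7 @ bar 5 tick 0 v(1,): A3->D5 leap 17st
  -> R2 @ bar 7 tick 0 v(0, 1): F3/D4 M6 -> D3/A3 P5 similar
  -> R2 @ bar 9 tick 0 v(0, 1): E3/C4 m6 -> F3/F4 P8 similar

(2, 0, R7, (1,))
(3, 0, R2, (0, 1))
(3, 3, R4, (0, 1))
(5, 0, R2, (0, 1))
(5, 0, R7, (1,))
(7, 0, R2, (0, 1))
(9, 0, R2, (0, 1))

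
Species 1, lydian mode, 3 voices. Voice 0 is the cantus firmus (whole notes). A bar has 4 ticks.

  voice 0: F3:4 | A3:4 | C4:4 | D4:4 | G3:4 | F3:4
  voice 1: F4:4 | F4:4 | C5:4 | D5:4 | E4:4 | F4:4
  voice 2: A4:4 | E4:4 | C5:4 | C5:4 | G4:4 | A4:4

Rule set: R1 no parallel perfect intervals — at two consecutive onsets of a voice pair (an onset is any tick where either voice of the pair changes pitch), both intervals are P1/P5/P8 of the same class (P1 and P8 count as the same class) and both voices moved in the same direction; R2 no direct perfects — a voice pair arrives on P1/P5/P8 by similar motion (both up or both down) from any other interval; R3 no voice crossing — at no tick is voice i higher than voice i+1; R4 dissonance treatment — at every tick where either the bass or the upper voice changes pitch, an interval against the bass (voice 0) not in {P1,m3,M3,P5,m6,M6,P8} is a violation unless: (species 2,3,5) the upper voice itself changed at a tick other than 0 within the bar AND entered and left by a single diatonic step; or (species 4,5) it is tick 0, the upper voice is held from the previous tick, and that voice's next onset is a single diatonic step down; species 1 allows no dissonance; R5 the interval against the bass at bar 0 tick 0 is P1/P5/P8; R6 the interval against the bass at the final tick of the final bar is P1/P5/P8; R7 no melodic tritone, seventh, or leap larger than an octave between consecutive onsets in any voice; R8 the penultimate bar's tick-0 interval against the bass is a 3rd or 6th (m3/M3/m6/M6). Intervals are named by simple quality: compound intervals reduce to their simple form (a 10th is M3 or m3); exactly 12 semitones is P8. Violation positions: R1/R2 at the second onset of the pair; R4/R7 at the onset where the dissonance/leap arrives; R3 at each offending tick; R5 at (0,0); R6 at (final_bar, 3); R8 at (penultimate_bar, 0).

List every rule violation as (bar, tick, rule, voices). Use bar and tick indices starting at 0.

bar 0: v0=F3 v1=F4 v2=A4 downbeat M3
bar 1: v0=A3 v1=F4 v2=E4 downbeat P5
bar 2: v0=C4 v1=C5 v2=C5 downbeat P8
bar 3: v0=D4 v1=D5 v2=C5 downbeat m7
bar 4: v0=G3 v1=E4 v2=G4 downbeat P8
bar 5: v0=F3 v1=F4 v2=A4 downbeat M3
  -> R5 @ bar 0 tick 0 v(0, 2): opens on M3
  -> R3 @ bar 1 tick 0 v(1, 2): F4 above E4
  -> R3 @ bar 1 tick 1 v(1, 2): F4 above E4
  -> R3 @ bar 1 tick 2 v(1, 2): F4 above E4
  -> R3 @ bar 1 tick 3 v(1, 2): F4 above E4
  -> R2 @ bar 2 tick 0 v(0, 1): A3/F4 m6 -> C4/C5 P8 similar
  -> R2 @ bar 2 tick 0 v(0, 2): A3/E4 P5 -> C4/C5 P8 similar
  -> R2 @ bar 2 tick 0 v(1, 2): F4/E4 m2 -> C5/C5 P1 similar
  -> R1 @ bar 3 tick 0 v(0, 1): C4/C5 P8 -> D4/D5 P8 similar
  -> R3 @ bar 3 tick 0 v(1, 2): D5 above C5
  -> R4 @ bar 3 tick 0 v(0, 2): D4/C5 m7 untreated
  -> R3 @ bar 3 tick 1 v(1, 2): D5 above C5
  -> R3 @ bar 3 tick 2 v(1, 2): D5 above C5
  -> R3 @ bar 3 tick 3 v(1, 2): D5 above C5
  -> R2 @ bar 4 tick 0 v(0, 2): D4/C5 m7 -> G3/G4 P8 similar
  -> R7 @ bar 4 tick 0 v(1,): D5->E4 leap 10st
  -> R8 @ bar 4 tick 0 v(0, 2): penult P8 not 3rd/6th
  -> R6 @ bar 5 tick 3 v(0, 2): closes on M3

(0, 0, R5, (0, 2))
(1, 0, R3, (1, 2))
(1, 1, R3, (1, 2))
(1, 2, R3, (1, 2))
(1, 3, R3, (1, 2))
(2, 0, R2, (0, 1))
(2, 0, R2, (0, 2))
(2, 0, R2, (1, 2))
(3, 0, R1, (0, 1))
(3, 0, R3, (1, 2))
(3, 0, R4, (0, 2))
(3, 1, R3, (1, 2))
(3, 2, R3, (1, 2))
(3, 3, R3, (1, 2))
(4, 0, R2, (0, 2))
(4, 0, R7, (1,))
(4, 0, R8, (0, 2))
(5, 3, R6, (0, 2))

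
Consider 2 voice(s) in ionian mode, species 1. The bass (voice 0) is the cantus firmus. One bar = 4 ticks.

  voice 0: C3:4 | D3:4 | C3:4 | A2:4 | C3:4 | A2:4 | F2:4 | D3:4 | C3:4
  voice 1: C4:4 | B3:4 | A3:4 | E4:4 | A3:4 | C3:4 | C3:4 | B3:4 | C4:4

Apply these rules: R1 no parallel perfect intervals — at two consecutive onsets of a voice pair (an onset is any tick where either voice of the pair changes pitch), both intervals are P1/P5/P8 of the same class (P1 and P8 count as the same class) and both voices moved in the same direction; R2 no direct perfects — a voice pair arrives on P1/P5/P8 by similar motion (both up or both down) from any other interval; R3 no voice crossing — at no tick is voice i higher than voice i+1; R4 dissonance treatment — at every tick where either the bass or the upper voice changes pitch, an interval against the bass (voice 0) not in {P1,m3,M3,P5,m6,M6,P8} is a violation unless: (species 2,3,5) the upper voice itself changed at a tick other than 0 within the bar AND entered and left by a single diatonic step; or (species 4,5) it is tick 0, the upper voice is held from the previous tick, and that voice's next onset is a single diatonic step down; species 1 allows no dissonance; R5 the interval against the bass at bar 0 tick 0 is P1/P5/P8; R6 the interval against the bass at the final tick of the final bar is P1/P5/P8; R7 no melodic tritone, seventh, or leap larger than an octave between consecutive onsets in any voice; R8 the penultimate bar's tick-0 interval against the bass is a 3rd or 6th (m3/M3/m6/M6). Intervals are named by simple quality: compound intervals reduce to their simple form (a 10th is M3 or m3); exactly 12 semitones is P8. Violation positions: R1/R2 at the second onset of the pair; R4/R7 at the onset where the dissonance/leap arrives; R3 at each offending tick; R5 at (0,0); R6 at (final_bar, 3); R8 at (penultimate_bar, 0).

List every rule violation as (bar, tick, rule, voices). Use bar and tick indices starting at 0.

bar 0: v0=C3 v1=C4 downbeat P8
bar 1: v0=D3 v1=B3 downbeat M6
bar 2: v0=C3 v1=A3 downbeat M6
bar 3: v0=A2 v1=E4 downbeat P5
bar 4: v0=C3 v1=A3 downbeat M6
bar 5: v0=A2 v1=C3 downbeat m3
bar 6: v0=F2 v1=C3 downbeat P5
bar 7: v0=D3 v1=B3 downbeat M6
bar 8: v0=C3 v1=C4 downbeat P8
  -> R7 @ bar 7 tick 0 v(1,): C3->B3 leap 11st

(7, 0, R7, (1,))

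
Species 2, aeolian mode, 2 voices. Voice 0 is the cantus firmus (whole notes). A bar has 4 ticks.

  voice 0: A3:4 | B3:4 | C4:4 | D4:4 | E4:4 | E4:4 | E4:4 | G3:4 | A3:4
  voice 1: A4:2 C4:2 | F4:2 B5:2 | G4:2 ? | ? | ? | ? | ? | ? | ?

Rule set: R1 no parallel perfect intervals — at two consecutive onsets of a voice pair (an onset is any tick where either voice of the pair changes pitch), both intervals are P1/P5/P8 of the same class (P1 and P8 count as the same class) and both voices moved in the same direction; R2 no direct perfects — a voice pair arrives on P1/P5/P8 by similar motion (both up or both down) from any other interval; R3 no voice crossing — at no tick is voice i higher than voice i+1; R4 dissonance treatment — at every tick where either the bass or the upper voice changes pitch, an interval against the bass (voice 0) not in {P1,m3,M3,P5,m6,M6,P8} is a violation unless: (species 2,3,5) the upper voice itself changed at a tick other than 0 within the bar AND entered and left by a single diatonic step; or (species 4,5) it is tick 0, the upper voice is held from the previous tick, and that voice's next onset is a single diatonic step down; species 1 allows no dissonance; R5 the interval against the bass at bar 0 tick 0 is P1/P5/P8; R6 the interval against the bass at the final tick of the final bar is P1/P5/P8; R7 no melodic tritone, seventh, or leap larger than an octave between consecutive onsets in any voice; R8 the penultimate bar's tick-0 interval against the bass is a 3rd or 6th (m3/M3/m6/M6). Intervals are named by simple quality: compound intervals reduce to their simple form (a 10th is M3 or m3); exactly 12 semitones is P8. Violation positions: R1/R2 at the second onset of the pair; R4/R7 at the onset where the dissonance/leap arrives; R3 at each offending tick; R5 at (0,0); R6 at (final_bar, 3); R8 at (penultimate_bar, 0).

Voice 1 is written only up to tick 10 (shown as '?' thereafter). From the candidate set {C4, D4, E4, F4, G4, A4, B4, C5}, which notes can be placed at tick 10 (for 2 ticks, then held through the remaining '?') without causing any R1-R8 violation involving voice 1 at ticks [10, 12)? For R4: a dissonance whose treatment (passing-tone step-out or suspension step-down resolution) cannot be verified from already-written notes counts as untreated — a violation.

C4: legal
D4: violates R4
E4: legal
F4: violates R4
G4: legal
A4: legal
B4: violates R4
C5: legal

{A4, C4, C5, E4, G4}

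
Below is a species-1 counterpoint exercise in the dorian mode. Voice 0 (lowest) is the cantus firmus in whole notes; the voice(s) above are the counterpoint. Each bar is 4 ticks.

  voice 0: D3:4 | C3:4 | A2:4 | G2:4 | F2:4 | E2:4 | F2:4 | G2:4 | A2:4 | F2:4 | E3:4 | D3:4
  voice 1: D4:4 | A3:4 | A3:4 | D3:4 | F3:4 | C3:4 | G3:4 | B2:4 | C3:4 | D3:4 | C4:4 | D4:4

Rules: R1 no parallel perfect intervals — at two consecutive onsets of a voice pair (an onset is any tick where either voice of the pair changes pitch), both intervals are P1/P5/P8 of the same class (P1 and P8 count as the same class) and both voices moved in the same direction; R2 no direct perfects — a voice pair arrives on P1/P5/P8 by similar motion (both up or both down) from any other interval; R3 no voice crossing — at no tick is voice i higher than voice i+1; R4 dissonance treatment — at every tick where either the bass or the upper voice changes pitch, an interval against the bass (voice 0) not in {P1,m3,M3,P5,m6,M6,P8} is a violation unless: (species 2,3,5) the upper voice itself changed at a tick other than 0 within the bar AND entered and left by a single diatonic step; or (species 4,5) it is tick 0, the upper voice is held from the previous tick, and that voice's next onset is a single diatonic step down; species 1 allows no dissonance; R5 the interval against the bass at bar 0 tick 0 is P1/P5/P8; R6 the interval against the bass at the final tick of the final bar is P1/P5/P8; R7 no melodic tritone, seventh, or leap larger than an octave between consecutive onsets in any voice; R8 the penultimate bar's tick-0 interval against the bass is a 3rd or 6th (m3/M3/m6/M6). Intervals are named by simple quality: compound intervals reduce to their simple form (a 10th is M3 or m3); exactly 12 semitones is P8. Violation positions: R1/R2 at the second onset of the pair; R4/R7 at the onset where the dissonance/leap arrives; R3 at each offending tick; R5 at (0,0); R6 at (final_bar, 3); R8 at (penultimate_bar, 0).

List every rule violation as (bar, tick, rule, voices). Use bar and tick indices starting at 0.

bar 0: v0=D3 v1=D4 downbeat P8
bar 1: v0=C3 v1=A3 downbeat M6
bar 2: v0=A2 v1=A3 downbeat P8
bar 3: v0=G2 v1=D3 downbeat P5
bar 4: v0=F2 v1=F3 downbeat P8
bar 5: v0=E2 v1=C3 downbeat m6
bar 6: v0=F2 v1=G3 downbeat M2
bar 7: v0=G2 v1=B2 downbeat M3
bar 8: v0=A2 v1=C3 downbeat m3
bar 9: v0=F2 v1=D3 downbeat M6
bar 10: v0=E3 v1=C4 downbeat m6
bar 11: v0=D3 v1=D4 downbeat P8
  -> R2 @ bar 3 tick 0 v(0, 1): A2/A3 P8 -> G2/D3 P5 similar
  -> R4 @ bar 6 tick 0 v(0, 1): F2/G3 M2 untreated
  -> R7 @ bar 10 tick 0 v(0,): F2->E3 leap 11st
  -> R7 @ bar 10 tick 0 v(1,): D3->C4 leap 10st

(3, 0, R2, (0, 1))
(6, 0, R4, (0, 1))
(10, 0, R7, (0,))
(10, 0, R7, (1,))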